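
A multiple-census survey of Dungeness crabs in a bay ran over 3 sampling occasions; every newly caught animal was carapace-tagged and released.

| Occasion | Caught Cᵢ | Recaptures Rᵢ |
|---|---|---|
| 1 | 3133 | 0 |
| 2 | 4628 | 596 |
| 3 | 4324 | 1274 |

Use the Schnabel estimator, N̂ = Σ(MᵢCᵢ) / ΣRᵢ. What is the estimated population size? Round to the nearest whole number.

N ≈ 24,321

Marked at large before each occasion: Mᵢ = Σⱼ<ᵢ (Cⱼ − Rⱼ) → M1=0, M2=3133, M3=7165
Σ MᵢCᵢ = 0·3133 + 3133·4628 + 7165·4324 = 0 + 14499524 + 30981460 = 45480984
Σ Rᵢ = 0 + 596 + 1274 = 1870
N̂ = 45480984 / 1870 ≈ 24321.4 → 24321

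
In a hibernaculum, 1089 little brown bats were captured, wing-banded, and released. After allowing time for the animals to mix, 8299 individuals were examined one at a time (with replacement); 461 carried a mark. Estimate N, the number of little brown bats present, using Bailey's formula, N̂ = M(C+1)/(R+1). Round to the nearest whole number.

N̂ = 1089·(8299+1)/(461+1) = 1089·8300/462 = 9038700/462 ≈ 19564.3 → 19564

N ≈ 19,564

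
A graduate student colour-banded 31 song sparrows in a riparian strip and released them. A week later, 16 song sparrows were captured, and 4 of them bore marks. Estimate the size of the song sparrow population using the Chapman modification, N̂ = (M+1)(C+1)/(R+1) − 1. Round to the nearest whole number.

N ≈ 108

N̂ = (31+1)(16+1)/(4+1) − 1 = 32·17/5 − 1
= 544/5 − 1 ≈ 108.8 − 1 ≈ 107.8 → 108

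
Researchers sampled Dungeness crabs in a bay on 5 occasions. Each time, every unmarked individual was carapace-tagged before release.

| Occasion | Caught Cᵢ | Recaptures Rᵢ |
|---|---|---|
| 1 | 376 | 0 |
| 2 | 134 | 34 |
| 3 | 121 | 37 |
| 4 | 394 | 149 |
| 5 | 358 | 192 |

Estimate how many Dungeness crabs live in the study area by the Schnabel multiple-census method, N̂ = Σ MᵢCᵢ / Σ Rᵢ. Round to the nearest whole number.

N ≈ 1497

Marked at large before each occasion: Mᵢ = Σⱼ<ᵢ (Cⱼ − Rⱼ) → M1=0, M2=376, M3=476, M4=560, M5=805
Σ MᵢCᵢ = 0·376 + 376·134 + 476·121 + 560·394 + 805·358 = 0 + 50384 + 57596 + 220640 + 288190 = 616810
Σ Rᵢ = 0 + 34 + 37 + 149 + 192 = 412
N̂ = 616810 / 412 ≈ 1497.1 → 1497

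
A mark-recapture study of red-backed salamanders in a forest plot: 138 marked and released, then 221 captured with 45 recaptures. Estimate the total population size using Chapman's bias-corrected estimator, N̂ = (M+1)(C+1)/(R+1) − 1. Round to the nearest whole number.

N ≈ 670

N̂ = (138+1)(221+1)/(45+1) − 1 = 139·222/46 − 1
= 30858/46 − 1 ≈ 670.8 − 1 ≈ 669.8 → 670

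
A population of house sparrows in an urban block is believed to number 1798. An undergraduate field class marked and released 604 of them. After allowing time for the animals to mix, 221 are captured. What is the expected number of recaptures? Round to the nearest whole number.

expected recaptures ≈ 74

The marked fraction of the population is 604/1798, so in a sample of 221 expect C·(M/N) marked.
E[R] = 604 × 221 / 1798 = 133484 / 1798 ≈ 74.2 → 74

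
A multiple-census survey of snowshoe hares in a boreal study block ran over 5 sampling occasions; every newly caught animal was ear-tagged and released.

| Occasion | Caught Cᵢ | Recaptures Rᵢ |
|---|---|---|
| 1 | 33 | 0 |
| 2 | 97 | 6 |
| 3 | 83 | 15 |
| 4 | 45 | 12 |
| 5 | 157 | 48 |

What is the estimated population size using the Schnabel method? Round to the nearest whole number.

Marked at large before each occasion: Mᵢ = Σⱼ<ᵢ (Cⱼ − Rⱼ) → M1=0, M2=33, M3=124, M4=192, M5=225
Σ MᵢCᵢ = 0·33 + 33·97 + 124·83 + 192·45 + 225·157 = 0 + 3201 + 10292 + 8640 + 35325 = 57458
Σ Rᵢ = 0 + 6 + 15 + 12 + 48 = 81
N̂ = 57458 / 81 ≈ 709.4 → 709

N ≈ 709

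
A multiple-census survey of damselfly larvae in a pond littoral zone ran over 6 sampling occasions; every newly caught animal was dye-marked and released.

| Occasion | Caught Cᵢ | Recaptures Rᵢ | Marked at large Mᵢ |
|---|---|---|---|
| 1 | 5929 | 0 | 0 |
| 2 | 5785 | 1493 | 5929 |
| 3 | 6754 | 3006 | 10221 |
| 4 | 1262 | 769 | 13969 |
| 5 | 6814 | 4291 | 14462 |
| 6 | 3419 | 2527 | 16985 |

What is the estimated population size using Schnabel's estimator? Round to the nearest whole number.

N ≈ 22,967

Σ MᵢCᵢ = 0·5929 + 5929·5785 + 10221·6754 + 13969·1262 + 14462·6814 + 16985·3419 = 0 + 34299265 + 69032634 + 17628878 + 98544068 + 58071715 = 277576560
Σ Rᵢ = 0 + 1493 + 3006 + 769 + 4291 + 2527 = 12086
N̂ = 277576560 / 12086 ≈ 22966.8 → 22967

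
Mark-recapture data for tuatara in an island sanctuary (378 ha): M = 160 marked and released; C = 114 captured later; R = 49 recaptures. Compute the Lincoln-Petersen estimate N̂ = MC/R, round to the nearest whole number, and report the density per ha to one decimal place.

N̂ = 160·114/49 = 18240/49 ≈ 372.2 → 372
Density = N̂ / area = 372 / 378 ≈ 0.98 → 1.0 per ha

density ≈ 1.0 tuatara per ha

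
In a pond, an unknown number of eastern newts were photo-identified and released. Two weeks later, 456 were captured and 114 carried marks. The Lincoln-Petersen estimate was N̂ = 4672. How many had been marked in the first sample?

M = 1168

From N = M·C/R: M = N·R / C = 4672·114 / 456 = 532608 / 456 = 1168.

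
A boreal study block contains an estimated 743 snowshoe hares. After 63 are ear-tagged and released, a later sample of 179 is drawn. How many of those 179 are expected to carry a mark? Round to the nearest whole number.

The marked fraction of the population is 63/743, so in a sample of 179 expect C·(M/N) marked.
E[R] = 63 × 179 / 743 = 11277 / 743 ≈ 15.2 → 15

expected recaptures ≈ 15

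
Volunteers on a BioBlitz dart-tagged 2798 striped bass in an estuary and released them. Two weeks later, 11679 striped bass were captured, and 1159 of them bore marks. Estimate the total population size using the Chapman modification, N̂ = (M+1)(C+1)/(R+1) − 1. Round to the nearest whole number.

N̂ = (2798+1)(11679+1)/(1159+1) − 1 = 2799·11680/1160 − 1
= 32692320/1160 − 1 ≈ 28183.0 − 1 ≈ 28182.0 → 28182

N ≈ 28,182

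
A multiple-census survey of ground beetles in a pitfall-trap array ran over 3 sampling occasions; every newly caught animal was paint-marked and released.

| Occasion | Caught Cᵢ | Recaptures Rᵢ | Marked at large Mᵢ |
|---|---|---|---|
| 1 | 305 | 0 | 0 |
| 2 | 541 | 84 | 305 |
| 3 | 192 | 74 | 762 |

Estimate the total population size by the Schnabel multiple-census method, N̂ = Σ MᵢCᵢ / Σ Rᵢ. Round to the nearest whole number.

N ≈ 1970

Σ MᵢCᵢ = 0·305 + 305·541 + 762·192 = 0 + 165005 + 146304 = 311309
Σ Rᵢ = 0 + 84 + 74 = 158
N̂ = 311309 / 158 ≈ 1970.3 → 1970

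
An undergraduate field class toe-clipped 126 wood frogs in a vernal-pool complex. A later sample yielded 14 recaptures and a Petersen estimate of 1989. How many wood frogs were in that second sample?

From N = M·C/R: C = N·R / M = 1989·14 / 126 = 27846 / 126 = 221.

C = 221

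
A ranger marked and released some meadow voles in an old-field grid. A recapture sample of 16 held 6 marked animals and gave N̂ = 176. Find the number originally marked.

M = 66

From N = M·C/R: M = N·R / C = 176·6 / 16 = 1056 / 16 = 66.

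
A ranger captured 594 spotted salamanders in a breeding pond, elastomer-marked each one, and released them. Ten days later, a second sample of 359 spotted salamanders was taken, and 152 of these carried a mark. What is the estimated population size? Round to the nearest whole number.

N ≈ 1403

N = (594 × 359) / 152 = 213246 / 152 ≈ 1402.9 → 1403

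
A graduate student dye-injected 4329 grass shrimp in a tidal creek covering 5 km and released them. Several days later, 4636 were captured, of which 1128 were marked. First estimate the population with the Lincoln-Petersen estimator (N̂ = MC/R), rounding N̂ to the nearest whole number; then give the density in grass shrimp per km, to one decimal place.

N̂ = 4329·4636/1128 = 20069244/1128 ≈ 17791.9 → 17792
Density = N̂ / area = 17792 / 5 ≈ 3558.40 → 3558.4 per km

density ≈ 3558.4 grass shrimp per km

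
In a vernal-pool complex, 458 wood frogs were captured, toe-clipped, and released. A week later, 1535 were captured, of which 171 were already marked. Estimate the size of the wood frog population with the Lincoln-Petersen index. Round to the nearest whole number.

N ≈ 4111

Lincoln-Petersen assumes M/N = R/C, so N = M·C / R.
N = (458 × 1535) / 171 = 703030 / 171 ≈ 4111.3 → 4111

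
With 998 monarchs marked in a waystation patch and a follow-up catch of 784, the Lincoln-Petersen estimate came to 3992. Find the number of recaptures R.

R = 196

From N = M·C/R: R = M·C / N = 998·784 / 3992 = 782432 / 3992 = 196.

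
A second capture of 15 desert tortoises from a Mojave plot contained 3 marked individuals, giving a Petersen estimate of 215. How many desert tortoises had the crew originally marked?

From N = M·C/R: M = N·R / C = 215·3 / 15 = 645 / 15 = 43.

M = 43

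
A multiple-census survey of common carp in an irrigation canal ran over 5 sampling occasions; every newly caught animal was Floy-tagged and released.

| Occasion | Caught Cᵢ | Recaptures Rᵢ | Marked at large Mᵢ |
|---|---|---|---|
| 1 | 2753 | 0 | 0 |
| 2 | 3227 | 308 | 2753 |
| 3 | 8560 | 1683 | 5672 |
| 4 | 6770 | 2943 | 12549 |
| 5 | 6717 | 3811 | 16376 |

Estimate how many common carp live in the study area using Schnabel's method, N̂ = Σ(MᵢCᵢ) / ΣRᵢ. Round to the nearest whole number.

Σ MᵢCᵢ = 0·2753 + 2753·3227 + 5672·8560 + 12549·6770 + 16376·6717 = 0 + 8883931 + 48552320 + 84956730 + 109997592 = 252390573
Σ Rᵢ = 0 + 308 + 1683 + 2943 + 3811 = 8745
N̂ = 252390573 / 8745 ≈ 28861.1 → 28861

N ≈ 28,861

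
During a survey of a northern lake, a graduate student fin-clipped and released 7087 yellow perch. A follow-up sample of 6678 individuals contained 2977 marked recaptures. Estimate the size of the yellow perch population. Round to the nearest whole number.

If marked individuals mix randomly, R/C ≈ M/N, giving N ≈ M·C/R.
N = (7087 × 6678) / 2977 = 47326986 / 2977 ≈ 15897.5 → 15898

N ≈ 15,898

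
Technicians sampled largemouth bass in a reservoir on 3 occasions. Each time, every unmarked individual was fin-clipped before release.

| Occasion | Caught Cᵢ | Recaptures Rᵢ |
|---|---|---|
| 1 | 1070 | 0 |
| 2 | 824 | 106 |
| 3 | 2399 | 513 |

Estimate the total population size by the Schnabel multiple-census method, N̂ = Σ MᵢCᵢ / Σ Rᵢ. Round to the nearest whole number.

N ≈ 8354

Marked at large before each occasion: Mᵢ = Σⱼ<ᵢ (Cⱼ − Rⱼ) → M1=0, M2=1070, M3=1788
Σ MᵢCᵢ = 0·1070 + 1070·824 + 1788·2399 = 0 + 881680 + 4289412 = 5171092
Σ Rᵢ = 0 + 106 + 513 = 619
N̂ = 5171092 / 619 ≈ 8353.9 → 8354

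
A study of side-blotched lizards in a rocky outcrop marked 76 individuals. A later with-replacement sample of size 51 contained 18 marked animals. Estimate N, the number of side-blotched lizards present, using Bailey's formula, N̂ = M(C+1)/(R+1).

N = 208

N̂ = 76·(51+1)/(18+1) = 76·52/19 = 3952/19 = 208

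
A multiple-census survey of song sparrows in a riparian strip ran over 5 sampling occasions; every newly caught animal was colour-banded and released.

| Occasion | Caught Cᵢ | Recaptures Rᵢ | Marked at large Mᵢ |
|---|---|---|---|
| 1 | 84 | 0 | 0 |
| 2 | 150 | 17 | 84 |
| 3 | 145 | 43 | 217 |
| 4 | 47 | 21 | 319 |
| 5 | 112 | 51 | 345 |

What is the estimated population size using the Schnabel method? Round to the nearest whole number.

N ≈ 740

Σ MᵢCᵢ = 0·84 + 84·150 + 217·145 + 319·47 + 345·112 = 0 + 12600 + 31465 + 14993 + 38640 = 97698
Σ Rᵢ = 0 + 17 + 43 + 21 + 51 = 132
N̂ = 97698 / 132 ≈ 740.1 → 740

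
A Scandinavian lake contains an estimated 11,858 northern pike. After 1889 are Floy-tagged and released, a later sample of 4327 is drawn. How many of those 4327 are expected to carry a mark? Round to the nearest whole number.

The marked fraction of the population is 1889/11858, so in a sample of 4327 expect C·(M/N) marked.
E[R] = 1889 × 4327 / 11858 = 8173703 / 11858 ≈ 689.3 → 689

expected recaptures ≈ 689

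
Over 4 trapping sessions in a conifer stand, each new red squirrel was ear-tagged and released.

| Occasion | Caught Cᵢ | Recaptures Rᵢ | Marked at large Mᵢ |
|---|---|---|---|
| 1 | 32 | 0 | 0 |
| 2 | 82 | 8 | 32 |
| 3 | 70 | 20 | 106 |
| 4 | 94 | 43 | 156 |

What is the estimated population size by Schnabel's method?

N = 348

Σ MᵢCᵢ = 0·32 + 32·82 + 106·70 + 156·94 = 0 + 2624 + 7420 + 14664 = 24708
Σ Rᵢ = 0 + 8 + 20 + 43 = 71
N̂ = 24708 / 71 = 348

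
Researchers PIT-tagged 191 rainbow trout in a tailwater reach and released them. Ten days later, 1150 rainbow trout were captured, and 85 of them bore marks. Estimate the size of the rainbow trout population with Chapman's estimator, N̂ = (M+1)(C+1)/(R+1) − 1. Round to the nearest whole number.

N ≈ 2569

N̂ = (191+1)(1150+1)/(85+1) − 1 = 192·1151/86 − 1
= 220992/86 − 1 ≈ 2569.7 − 1 ≈ 2568.7 → 2569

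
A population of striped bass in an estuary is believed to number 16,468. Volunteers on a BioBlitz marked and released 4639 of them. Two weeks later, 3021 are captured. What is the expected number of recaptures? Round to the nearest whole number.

expected recaptures ≈ 851

The marked fraction of the population is 4639/16468, so in a sample of 3021 expect C·(M/N) marked.
E[R] = 4639 × 3021 / 16468 = 14014419 / 16468 ≈ 851.0 → 851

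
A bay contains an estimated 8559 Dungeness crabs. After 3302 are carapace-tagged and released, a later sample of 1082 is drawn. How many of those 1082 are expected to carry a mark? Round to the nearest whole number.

expected recaptures ≈ 417

The marked fraction of the population is 3302/8559, so in a sample of 1082 expect C·(M/N) marked.
E[R] = 3302 × 1082 / 8559 = 3572764 / 8559 ≈ 417.4 → 417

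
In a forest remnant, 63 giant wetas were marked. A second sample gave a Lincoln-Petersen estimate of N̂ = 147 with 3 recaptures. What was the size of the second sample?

C = 7

From N = M·C/R: C = N·R / M = 147·3 / 63 = 441 / 63 = 7.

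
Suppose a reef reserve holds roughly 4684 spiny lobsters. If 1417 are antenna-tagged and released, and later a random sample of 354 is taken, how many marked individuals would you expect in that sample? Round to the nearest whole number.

expected recaptures ≈ 107

Expected recaptures E[R] = M·C / N.
E[R] = 1417 × 354 / 4684 = 501618 / 4684 ≈ 107.1 → 107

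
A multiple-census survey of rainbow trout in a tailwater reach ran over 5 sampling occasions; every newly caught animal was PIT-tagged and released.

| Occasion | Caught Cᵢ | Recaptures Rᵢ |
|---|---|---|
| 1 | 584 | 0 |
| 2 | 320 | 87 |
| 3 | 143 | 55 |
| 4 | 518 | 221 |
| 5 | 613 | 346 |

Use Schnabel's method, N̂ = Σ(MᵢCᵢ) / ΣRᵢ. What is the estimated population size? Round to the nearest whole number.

N ≈ 2129

Marked at large before each occasion: Mᵢ = Σⱼ<ᵢ (Cⱼ − Rⱼ) → M1=0, M2=584, M3=817, M4=905, M5=1202
Σ MᵢCᵢ = 0·584 + 584·320 + 817·143 + 905·518 + 1202·613 = 0 + 186880 + 116831 + 468790 + 736826 = 1509327
Σ Rᵢ = 0 + 87 + 55 + 221 + 346 = 709
N̂ = 1509327 / 709 ≈ 2128.8 → 2129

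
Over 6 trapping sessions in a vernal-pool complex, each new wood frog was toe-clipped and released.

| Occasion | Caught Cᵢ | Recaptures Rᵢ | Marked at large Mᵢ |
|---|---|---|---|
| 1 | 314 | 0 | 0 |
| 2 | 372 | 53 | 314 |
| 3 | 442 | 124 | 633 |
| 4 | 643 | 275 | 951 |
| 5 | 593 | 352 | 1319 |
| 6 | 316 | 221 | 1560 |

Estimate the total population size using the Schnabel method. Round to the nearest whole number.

Σ MᵢCᵢ = 0·314 + 314·372 + 633·442 + 951·643 + 1319·593 + 1560·316 = 0 + 116808 + 279786 + 611493 + 782167 + 492960 = 2283214
Σ Rᵢ = 0 + 53 + 124 + 275 + 352 + 221 = 1025
N̂ = 2283214 / 1025 ≈ 2227.5 → 2228

N ≈ 2228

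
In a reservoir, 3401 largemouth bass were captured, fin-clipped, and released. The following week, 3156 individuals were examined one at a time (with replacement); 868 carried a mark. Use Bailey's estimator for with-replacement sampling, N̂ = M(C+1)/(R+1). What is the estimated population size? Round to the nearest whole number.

N̂ = 3401·(3156+1)/(868+1) = 3401·3157/869 = 10736957/869 ≈ 12355.5 → 12356

N ≈ 12,356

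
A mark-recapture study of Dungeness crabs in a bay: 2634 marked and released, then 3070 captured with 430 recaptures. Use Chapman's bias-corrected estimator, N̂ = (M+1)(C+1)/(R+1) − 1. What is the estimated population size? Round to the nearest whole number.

N̂ = (2634+1)(3070+1)/(430+1) − 1 = 2635·3071/431 − 1
= 8092085/431 − 1 ≈ 18775.1 − 1 ≈ 18774.1 → 18774

N ≈ 18,774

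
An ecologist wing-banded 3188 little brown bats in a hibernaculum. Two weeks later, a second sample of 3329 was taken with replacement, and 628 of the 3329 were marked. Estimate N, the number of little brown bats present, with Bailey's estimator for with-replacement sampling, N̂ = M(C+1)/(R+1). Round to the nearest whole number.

N ≈ 16,878

N̂ = 3188·(3329+1)/(628+1) = 3188·3330/629 = 10616040/629 ≈ 16877.6 → 16878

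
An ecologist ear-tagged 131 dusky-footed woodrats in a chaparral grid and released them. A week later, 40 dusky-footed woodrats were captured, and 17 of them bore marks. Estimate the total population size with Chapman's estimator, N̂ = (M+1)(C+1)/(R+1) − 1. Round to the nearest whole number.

N ≈ 300

N̂ = (131+1)(40+1)/(17+1) − 1 = 132·41/18 − 1
= 5412/18 − 1 ≈ 300.7 − 1 ≈ 299.7 → 300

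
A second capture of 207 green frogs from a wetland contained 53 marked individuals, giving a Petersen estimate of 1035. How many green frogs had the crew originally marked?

M = 265

From N = M·C/R: M = N·R / C = 1035·53 / 207 = 54855 / 207 = 265.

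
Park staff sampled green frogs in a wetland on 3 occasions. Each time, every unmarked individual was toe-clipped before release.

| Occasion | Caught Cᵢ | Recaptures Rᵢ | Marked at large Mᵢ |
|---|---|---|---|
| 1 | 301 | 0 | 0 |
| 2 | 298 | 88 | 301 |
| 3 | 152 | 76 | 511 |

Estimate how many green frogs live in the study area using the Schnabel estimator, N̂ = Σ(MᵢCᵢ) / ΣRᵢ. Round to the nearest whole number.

N ≈ 1021

Σ MᵢCᵢ = 0·301 + 301·298 + 511·152 = 0 + 89698 + 77672 = 167370
Σ Rᵢ = 0 + 88 + 76 = 164
N̂ = 167370 / 164 ≈ 1020.5 → 1021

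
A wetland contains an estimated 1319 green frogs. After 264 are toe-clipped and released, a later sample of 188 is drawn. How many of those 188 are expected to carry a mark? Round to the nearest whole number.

Expected recaptures E[R] = M·C / N.
E[R] = 264 × 188 / 1319 = 49632 / 1319 ≈ 37.6 → 38

expected recaptures ≈ 38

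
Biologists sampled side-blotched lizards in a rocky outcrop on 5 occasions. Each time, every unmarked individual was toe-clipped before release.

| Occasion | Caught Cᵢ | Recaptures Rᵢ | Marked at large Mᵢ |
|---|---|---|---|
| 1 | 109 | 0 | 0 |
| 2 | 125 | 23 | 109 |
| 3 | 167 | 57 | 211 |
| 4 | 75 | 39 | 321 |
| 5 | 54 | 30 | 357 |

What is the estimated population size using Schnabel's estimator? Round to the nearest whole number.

Σ MᵢCᵢ = 0·109 + 109·125 + 211·167 + 321·75 + 357·54 = 0 + 13625 + 35237 + 24075 + 19278 = 92215
Σ Rᵢ = 0 + 23 + 57 + 39 + 30 = 149
N̂ = 92215 / 149 ≈ 618.9 → 619

N ≈ 619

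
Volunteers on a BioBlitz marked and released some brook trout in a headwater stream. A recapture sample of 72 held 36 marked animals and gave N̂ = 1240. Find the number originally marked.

M = 620

From N = M·C/R: M = N·R / C = 1240·36 / 72 = 44640 / 72 = 620.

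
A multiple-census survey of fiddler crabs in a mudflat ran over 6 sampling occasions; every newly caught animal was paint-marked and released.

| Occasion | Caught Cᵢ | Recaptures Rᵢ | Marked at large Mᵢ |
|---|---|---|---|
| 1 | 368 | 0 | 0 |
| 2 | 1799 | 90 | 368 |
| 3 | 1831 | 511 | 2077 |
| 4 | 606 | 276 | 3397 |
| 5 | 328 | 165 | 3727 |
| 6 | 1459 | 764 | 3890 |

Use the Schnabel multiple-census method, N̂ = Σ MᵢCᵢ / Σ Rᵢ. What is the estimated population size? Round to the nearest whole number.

Σ MᵢCᵢ = 0·368 + 368·1799 + 2077·1831 + 3397·606 + 3727·328 + 3890·1459 = 0 + 662032 + 3802987 + 2058582 + 1222456 + 5675510 = 13421567
Σ Rᵢ = 0 + 90 + 511 + 276 + 165 + 764 = 1806
N̂ = 13421567 / 1806 ≈ 7431.7 → 7432

N ≈ 7432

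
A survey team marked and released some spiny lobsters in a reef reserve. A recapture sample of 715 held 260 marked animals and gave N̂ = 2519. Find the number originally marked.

From N = M·C/R: M = N·R / C = 2519·260 / 715 = 654940 / 715 = 916.

M = 916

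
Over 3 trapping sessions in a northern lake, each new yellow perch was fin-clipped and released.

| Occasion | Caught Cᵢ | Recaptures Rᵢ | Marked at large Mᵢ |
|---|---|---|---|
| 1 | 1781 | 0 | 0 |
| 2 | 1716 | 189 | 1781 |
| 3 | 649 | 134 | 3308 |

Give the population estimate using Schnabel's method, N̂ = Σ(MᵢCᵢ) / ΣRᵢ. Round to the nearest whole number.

N ≈ 16,109

Σ MᵢCᵢ = 0·1781 + 1781·1716 + 3308·649 = 0 + 3056196 + 2146892 = 5203088
Σ Rᵢ = 0 + 189 + 134 = 323
N̂ = 5203088 / 323 ≈ 16108.6 → 16109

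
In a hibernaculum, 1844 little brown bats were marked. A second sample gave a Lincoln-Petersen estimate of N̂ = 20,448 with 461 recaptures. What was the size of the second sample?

C = 5112

From N = M·C/R: C = N·R / M = 20448·461 / 1844 = 9426528 / 1844 = 5112.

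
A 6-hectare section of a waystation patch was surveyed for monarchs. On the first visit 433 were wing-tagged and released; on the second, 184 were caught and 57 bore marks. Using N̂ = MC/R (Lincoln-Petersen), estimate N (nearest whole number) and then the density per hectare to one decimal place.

density ≈ 233.0 monarchs per hectare

N̂ = 433·184/57 = 79672/57 ≈ 1397.8 → 1398
Density = N̂ / area = 1398 / 6 = 233.0 per hectare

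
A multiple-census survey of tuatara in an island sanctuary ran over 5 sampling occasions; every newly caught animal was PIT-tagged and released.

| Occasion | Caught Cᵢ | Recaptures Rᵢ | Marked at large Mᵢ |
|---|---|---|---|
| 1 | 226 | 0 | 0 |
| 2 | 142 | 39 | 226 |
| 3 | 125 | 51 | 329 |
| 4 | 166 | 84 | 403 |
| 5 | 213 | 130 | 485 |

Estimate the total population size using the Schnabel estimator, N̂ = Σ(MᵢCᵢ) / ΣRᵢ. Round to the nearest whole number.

Σ MᵢCᵢ = 0·226 + 226·142 + 329·125 + 403·166 + 485·213 = 0 + 32092 + 41125 + 66898 + 103305 = 243420
Σ Rᵢ = 0 + 39 + 51 + 84 + 130 = 304
N̂ = 243420 / 304 ≈ 800.7 → 801

N ≈ 801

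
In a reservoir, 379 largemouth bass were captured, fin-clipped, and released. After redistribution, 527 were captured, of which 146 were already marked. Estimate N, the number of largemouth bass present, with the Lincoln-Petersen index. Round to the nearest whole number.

N ≈ 1368

Lincoln-Petersen assumes M/N = R/C, so N = M·C / R.
N = (379 × 527) / 146 = 199733 / 146 ≈ 1368.0 → 1368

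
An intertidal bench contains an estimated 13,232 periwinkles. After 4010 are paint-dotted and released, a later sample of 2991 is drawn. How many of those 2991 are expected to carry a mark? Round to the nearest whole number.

The marked fraction of the population is 4010/13232, so in a sample of 2991 expect C·(M/N) marked.
E[R] = 4010 × 2991 / 13232 = 11993910 / 13232 ≈ 906.4 → 906

expected recaptures ≈ 906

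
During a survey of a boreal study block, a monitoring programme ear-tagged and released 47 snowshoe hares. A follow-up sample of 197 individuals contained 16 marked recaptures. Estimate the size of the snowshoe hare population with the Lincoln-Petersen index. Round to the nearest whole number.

N ≈ 579

Lincoln-Petersen assumes M/N = R/C, so N = M·C / R.
N = (47 × 197) / 16 = 9259 / 16 ≈ 578.7 → 579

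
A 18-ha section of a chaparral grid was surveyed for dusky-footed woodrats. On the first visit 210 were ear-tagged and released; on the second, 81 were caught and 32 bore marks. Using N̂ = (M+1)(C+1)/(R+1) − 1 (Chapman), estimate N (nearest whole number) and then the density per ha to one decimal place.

density ≈ 29.1 dusky-footed woodrats per ha

N̂ = 211·82/33 − 1 = 17302/33 − 1 ≈ 523.3 → 523
Density = N̂ / area = 523 / 18 ≈ 29.06 → 29.1 per ha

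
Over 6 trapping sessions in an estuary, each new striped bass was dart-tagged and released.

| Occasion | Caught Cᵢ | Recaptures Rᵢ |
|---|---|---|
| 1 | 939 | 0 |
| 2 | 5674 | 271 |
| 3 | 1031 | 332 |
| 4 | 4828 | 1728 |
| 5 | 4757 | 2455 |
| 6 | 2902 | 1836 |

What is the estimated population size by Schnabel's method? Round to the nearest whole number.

Marked at large before each occasion: Mᵢ = Σⱼ<ᵢ (Cⱼ − Rⱼ) → M1=0, M2=939, M3=6342, M4=7041, M5=10141, M6=12443
Σ MᵢCᵢ = 0·939 + 939·5674 + 6342·1031 + 7041·4828 + 10141·4757 + 12443·2902 = 0 + 5327886 + 6538602 + 33993948 + 48240737 + 36109586 = 130210759
Σ Rᵢ = 0 + 271 + 332 + 1728 + 2455 + 1836 = 6622
N̂ = 130210759 / 6622 ≈ 19663.4 → 19663

N ≈ 19,663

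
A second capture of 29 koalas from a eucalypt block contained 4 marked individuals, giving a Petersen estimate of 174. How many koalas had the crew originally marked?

From N = M·C/R: M = N·R / C = 174·4 / 29 = 696 / 29 = 24.

M = 24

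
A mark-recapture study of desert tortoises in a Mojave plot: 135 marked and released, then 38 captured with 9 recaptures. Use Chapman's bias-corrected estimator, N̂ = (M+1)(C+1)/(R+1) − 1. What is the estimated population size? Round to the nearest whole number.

N ≈ 529

N̂ = (135+1)(38+1)/(9+1) − 1 = 136·39/10 − 1
= 5304/10 − 1 ≈ 530.4 − 1 ≈ 529.4 → 529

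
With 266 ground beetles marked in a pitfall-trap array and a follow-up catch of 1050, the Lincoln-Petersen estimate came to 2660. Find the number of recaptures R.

R = 105

From N = M·C/R: R = M·C / N = 266·1050 / 2660 = 279300 / 2660 = 105.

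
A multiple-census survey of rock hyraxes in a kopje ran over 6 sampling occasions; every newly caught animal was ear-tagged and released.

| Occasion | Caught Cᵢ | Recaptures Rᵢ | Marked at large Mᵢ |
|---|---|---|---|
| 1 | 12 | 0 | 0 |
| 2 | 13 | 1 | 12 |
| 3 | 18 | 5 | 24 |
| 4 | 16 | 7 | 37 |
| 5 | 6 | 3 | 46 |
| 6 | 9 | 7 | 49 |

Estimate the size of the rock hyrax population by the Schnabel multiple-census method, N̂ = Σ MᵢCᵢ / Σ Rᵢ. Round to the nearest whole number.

Σ MᵢCᵢ = 0·12 + 12·13 + 24·18 + 37·16 + 46·6 + 49·9 = 0 + 156 + 432 + 592 + 276 + 441 = 1897
Σ Rᵢ = 0 + 1 + 5 + 7 + 3 + 7 = 23
N̂ = 1897 / 23 ≈ 82.48 → 82

N ≈ 82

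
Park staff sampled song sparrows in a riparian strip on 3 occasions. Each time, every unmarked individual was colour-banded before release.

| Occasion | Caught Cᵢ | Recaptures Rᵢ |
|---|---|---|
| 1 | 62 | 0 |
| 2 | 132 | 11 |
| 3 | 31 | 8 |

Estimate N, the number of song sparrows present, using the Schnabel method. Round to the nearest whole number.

N ≈ 729

Marked at large before each occasion: Mᵢ = Σⱼ<ᵢ (Cⱼ − Rⱼ) → M1=0, M2=62, M3=183
Σ MᵢCᵢ = 0·62 + 62·132 + 183·31 = 0 + 8184 + 5673 = 13857
Σ Rᵢ = 0 + 11 + 8 = 19
N̂ = 13857 / 19 ≈ 729.3 → 729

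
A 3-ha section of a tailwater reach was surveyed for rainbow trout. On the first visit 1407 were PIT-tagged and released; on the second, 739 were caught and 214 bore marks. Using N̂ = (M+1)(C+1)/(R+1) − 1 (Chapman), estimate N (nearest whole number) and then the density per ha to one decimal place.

N̂ = 1408·740/215 − 1 = 1041920/215 − 1 ≈ 4845.1 → 4845
Density = N̂ / area = 4845 / 3 = 1615.0 per ha

density ≈ 1615.0 rainbow trout per ha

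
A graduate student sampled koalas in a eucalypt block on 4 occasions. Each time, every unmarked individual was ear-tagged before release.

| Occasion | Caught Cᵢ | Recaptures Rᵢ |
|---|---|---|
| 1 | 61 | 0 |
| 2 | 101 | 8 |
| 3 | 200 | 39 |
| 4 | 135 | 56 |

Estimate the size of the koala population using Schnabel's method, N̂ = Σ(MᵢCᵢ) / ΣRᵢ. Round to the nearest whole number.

Marked at large before each occasion: Mᵢ = Σⱼ<ᵢ (Cⱼ − Rⱼ) → M1=0, M2=61, M3=154, M4=315
Σ MᵢCᵢ = 0·61 + 61·101 + 154·200 + 315·135 = 0 + 6161 + 30800 + 42525 = 79486
Σ Rᵢ = 0 + 8 + 39 + 56 = 103
N̂ = 79486 / 103 ≈ 771.7 → 772

N ≈ 772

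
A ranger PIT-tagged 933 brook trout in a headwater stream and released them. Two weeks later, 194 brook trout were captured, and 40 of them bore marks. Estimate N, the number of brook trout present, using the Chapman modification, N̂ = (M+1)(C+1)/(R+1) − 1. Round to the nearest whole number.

N̂ = (933+1)(194+1)/(40+1) − 1 = 934·195/41 − 1
= 182130/41 − 1 ≈ 4442.2 − 1 ≈ 4441.2 → 4441

N ≈ 4441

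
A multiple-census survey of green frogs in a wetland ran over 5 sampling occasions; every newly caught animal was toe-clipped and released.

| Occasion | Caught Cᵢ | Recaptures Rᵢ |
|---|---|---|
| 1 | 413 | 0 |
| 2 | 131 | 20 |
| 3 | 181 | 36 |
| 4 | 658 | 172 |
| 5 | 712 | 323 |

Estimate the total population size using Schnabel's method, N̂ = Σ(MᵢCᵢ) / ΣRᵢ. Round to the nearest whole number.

N ≈ 2562

Marked at large before each occasion: Mᵢ = Σⱼ<ᵢ (Cⱼ − Rⱼ) → M1=0, M2=413, M3=524, M4=669, M5=1155
Σ MᵢCᵢ = 0·413 + 413·131 + 524·181 + 669·658 + 1155·712 = 0 + 54103 + 94844 + 440202 + 822360 = 1411509
Σ Rᵢ = 0 + 20 + 36 + 172 + 323 = 551
N̂ = 1411509 / 551 ≈ 2561.7 → 2562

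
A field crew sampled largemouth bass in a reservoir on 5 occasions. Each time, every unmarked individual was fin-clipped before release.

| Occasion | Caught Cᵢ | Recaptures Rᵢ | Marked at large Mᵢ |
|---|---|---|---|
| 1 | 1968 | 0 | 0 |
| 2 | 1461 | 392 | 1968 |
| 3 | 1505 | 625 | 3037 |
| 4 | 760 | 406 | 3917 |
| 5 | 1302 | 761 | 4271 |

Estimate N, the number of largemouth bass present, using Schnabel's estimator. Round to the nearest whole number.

N ≈ 7319

Σ MᵢCᵢ = 0·1968 + 1968·1461 + 3037·1505 + 3917·760 + 4271·1302 = 0 + 2875248 + 4570685 + 2976920 + 5560842 = 15983695
Σ Rᵢ = 0 + 392 + 625 + 406 + 761 = 2184
N̂ = 15983695 / 2184 ≈ 7318.5 → 7319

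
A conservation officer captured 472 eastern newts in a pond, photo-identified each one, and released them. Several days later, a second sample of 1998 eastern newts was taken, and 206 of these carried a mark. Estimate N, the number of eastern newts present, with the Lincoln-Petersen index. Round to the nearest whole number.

Lincoln-Petersen assumes M/N = R/C, so N = M·C / R.
N = (472 × 1998) / 206 = 943056 / 206 ≈ 4577.9 → 4578

N ≈ 4578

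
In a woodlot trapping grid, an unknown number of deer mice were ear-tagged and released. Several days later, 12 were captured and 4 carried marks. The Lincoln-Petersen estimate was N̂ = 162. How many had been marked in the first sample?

M = 54

From N = M·C/R: M = N·R / C = 162·4 / 12 = 648 / 12 = 54.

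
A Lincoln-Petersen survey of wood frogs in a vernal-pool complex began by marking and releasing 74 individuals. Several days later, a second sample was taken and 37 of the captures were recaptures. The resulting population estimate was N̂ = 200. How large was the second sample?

C = 100

From N = M·C/R: C = N·R / M = 200·37 / 74 = 7400 / 74 = 100.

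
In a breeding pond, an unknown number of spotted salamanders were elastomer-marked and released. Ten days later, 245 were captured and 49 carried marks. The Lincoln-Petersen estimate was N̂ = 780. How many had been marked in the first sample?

M = 156

From N = M·C/R: M = N·R / C = 780·49 / 245 = 38220 / 245 = 156.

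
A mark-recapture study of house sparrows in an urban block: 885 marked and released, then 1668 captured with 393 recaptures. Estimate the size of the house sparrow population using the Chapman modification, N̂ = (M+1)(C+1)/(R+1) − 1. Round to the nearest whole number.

N ≈ 3752

N̂ = (885+1)(1668+1)/(393+1) − 1 = 886·1669/394 − 1
= 1478734/394 − 1 ≈ 3753.1 − 1 ≈ 3752.1 → 3752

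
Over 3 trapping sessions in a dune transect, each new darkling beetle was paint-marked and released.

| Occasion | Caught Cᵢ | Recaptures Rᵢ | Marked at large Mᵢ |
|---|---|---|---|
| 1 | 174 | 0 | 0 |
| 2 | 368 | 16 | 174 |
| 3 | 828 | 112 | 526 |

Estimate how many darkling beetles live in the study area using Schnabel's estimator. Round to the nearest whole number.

N ≈ 3903

Σ MᵢCᵢ = 0·174 + 174·368 + 526·828 = 0 + 64032 + 435528 = 499560
Σ Rᵢ = 0 + 16 + 112 = 128
N̂ = 499560 / 128 ≈ 3902.8 → 3903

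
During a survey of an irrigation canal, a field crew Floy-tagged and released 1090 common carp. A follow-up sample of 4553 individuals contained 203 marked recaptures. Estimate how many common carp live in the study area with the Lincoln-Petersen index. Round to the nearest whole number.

N ≈ 24,447

The marked fraction in the recapture sample should equal the marked fraction in the population: 203/4553 = 1090/N.
N = (1090 × 4553) / 203 = 4962770 / 203 ≈ 24447.1 → 24447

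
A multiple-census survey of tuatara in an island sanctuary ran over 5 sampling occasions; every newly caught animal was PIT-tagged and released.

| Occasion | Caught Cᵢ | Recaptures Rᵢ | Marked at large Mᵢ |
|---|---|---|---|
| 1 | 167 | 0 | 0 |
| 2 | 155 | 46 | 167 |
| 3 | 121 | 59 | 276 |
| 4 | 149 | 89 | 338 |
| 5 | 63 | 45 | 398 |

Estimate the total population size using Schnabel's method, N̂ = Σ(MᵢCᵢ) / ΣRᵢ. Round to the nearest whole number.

N ≈ 564

Σ MᵢCᵢ = 0·167 + 167·155 + 276·121 + 338·149 + 398·63 = 0 + 25885 + 33396 + 50362 + 25074 = 134717
Σ Rᵢ = 0 + 46 + 59 + 89 + 45 = 239
N̂ = 134717 / 239 ≈ 563.7 → 564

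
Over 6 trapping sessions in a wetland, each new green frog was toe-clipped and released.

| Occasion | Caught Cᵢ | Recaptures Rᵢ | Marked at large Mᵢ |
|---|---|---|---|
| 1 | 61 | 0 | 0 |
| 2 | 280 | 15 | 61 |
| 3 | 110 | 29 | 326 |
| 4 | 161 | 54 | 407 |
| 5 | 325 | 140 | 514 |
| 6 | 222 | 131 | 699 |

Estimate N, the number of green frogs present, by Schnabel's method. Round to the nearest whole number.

Σ MᵢCᵢ = 0·61 + 61·280 + 326·110 + 407·161 + 514·325 + 699·222 = 0 + 17080 + 35860 + 65527 + 167050 + 155178 = 440695
Σ Rᵢ = 0 + 15 + 29 + 54 + 140 + 131 = 369
N̂ = 440695 / 369 ≈ 1194.3 → 1194

N ≈ 1194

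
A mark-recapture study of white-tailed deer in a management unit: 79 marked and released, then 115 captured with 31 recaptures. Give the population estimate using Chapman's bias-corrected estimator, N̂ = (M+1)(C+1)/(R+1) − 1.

N = 289

N̂ = (79+1)(115+1)/(31+1) − 1 = 80·116/32 − 1
= 9280/32 − 1 = 290 − 1 = 289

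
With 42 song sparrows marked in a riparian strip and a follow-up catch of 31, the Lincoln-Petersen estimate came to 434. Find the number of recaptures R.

From N = M·C/R: R = M·C / N = 42·31 / 434 = 1302 / 434 = 3.

R = 3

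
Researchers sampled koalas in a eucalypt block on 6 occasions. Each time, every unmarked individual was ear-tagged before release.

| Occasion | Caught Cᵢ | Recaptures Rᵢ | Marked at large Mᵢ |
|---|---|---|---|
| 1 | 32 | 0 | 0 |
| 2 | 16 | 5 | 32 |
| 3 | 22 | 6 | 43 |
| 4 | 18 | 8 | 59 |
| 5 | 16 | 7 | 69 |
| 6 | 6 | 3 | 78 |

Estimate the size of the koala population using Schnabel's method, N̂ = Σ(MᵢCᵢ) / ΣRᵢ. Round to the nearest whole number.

Σ MᵢCᵢ = 0·32 + 32·16 + 43·22 + 59·18 + 69·16 + 78·6 = 0 + 512 + 946 + 1062 + 1104 + 468 = 4092
Σ Rᵢ = 0 + 5 + 6 + 8 + 7 + 3 = 29
N̂ = 4092 / 29 ≈ 141.1 → 141

N ≈ 141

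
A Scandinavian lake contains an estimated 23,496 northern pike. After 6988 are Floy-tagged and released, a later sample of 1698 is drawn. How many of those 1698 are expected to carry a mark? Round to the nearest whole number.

Expected recaptures E[R] = M·C / N.
E[R] = 6988 × 1698 / 23496 = 11865624 / 23496 ≈ 505.0 → 505

expected recaptures ≈ 505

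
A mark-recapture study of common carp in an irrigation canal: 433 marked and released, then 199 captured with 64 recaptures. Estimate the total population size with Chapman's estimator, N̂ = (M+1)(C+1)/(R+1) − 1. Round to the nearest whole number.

N ≈ 1334

N̂ = (433+1)(199+1)/(64+1) − 1 = 434·200/65 − 1
= 86800/65 − 1 ≈ 1335.4 − 1 ≈ 1334.4 → 1334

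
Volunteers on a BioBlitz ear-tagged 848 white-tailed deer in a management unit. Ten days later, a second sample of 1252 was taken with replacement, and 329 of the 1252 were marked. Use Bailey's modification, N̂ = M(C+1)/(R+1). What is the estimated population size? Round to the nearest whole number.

N̂ = 848·(1252+1)/(329+1) = 848·1253/330 = 1062544/330 ≈ 3219.8 → 3220

N ≈ 3220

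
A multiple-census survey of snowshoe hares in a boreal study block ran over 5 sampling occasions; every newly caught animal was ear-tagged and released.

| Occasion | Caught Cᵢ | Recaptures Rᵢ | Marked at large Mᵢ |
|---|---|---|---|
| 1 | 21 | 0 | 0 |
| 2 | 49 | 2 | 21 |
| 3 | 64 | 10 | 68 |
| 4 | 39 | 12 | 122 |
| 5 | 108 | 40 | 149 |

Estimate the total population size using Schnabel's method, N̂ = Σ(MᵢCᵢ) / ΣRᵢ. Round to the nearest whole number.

N ≈ 410

Σ MᵢCᵢ = 0·21 + 21·49 + 68·64 + 122·39 + 149·108 = 0 + 1029 + 4352 + 4758 + 16092 = 26231
Σ Rᵢ = 0 + 2 + 10 + 12 + 40 = 64
N̂ = 26231 / 64 ≈ 409.9 → 410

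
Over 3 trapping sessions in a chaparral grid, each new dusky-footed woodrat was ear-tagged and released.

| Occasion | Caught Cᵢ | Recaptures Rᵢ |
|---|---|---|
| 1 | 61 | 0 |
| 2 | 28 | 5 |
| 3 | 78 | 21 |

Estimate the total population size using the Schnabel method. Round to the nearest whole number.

Marked at large before each occasion: Mᵢ = Σⱼ<ᵢ (Cⱼ − Rⱼ) → M1=0, M2=61, M3=84
Σ MᵢCᵢ = 0·61 + 61·28 + 84·78 = 0 + 1708 + 6552 = 8260
Σ Rᵢ = 0 + 5 + 21 = 26
N̂ = 8260 / 26 ≈ 317.7 → 318

N ≈ 318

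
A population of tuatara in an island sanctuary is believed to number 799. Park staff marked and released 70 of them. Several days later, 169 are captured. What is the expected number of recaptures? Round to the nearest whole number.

expected recaptures ≈ 15

The marked fraction of the population is 70/799, so in a sample of 169 expect C·(M/N) marked.
E[R] = 70 × 169 / 799 = 11830 / 799 ≈ 14.8 → 15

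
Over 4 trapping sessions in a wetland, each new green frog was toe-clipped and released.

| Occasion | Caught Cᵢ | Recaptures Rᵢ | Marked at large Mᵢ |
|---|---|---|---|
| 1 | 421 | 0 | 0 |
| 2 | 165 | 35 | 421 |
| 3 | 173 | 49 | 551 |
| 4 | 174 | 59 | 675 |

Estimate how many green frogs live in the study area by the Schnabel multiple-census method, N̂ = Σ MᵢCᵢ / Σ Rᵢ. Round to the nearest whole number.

N ≈ 1974

Σ MᵢCᵢ = 0·421 + 421·165 + 551·173 + 675·174 = 0 + 69465 + 95323 + 117450 = 282238
Σ Rᵢ = 0 + 35 + 49 + 59 = 143
N̂ = 282238 / 143 ≈ 1973.7 → 1974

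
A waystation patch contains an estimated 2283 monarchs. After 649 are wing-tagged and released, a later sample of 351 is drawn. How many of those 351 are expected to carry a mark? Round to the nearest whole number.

expected recaptures ≈ 100

The marked fraction of the population is 649/2283, so in a sample of 351 expect C·(M/N) marked.
E[R] = 649 × 351 / 2283 = 227799 / 2283 ≈ 99.8 → 100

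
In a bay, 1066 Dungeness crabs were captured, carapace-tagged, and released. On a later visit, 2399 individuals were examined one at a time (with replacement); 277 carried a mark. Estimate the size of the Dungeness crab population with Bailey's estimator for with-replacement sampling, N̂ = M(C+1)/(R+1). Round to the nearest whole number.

N ≈ 9203

N̂ = 1066·(2399+1)/(277+1) = 1066·2400/278 = 2558400/278 ≈ 9202.9 → 9203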